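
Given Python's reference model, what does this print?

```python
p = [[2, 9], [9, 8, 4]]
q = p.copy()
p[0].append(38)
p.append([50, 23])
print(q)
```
[[2, 9, 38], [9, 8, 4]]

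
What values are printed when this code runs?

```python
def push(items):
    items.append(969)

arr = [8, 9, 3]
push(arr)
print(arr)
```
[8, 9, 3, 969]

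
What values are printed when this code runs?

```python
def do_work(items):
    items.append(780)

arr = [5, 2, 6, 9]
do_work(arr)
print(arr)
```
[5, 2, 6, 9, 780]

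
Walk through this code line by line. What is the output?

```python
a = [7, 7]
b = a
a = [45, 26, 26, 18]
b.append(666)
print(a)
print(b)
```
[45, 26, 26, 18]
[7, 7, 666]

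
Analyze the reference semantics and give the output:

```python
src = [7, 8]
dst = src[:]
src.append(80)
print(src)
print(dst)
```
[7, 8, 80]
[7, 8]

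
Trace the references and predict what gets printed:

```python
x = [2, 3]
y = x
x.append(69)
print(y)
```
[2, 3, 69]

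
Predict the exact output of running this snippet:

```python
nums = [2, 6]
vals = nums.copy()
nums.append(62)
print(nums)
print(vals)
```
[2, 6, 62]
[2, 6]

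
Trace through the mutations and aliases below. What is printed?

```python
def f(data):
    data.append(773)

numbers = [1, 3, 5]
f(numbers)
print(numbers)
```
[1, 3, 5, 773]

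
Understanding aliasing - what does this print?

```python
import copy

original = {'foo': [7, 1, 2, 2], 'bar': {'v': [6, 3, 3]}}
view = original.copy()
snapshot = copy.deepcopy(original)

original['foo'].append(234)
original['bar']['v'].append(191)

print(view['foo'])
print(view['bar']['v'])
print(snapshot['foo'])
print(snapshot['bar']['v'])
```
[7, 1, 2, 2, 234]
[6, 3, 3, 191]
[7, 1, 2, 2]
[6, 3, 3]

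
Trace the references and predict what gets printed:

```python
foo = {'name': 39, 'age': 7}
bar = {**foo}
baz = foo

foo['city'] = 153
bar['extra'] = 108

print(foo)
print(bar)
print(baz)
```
{'name': 39, 'age': 7, 'city': 153}
{'name': 39, 'age': 7, 'extra': 108}
{'name': 39, 'age': 7, 'city': 153}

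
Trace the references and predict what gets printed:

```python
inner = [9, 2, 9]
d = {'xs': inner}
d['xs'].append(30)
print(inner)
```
[9, 2, 9, 30]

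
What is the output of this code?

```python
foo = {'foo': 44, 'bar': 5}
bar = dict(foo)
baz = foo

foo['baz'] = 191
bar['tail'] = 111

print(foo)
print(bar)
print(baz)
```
{'foo': 44, 'bar': 5, 'baz': 191}
{'foo': 44, 'bar': 5, 'tail': 111}
{'foo': 44, 'bar': 5, 'baz': 191}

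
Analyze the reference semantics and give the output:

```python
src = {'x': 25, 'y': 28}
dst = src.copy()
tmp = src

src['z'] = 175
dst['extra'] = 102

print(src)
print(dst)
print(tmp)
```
{'x': 25, 'y': 28, 'z': 175}
{'x': 25, 'y': 28, 'extra': 102}
{'x': 25, 'y': 28, 'z': 175}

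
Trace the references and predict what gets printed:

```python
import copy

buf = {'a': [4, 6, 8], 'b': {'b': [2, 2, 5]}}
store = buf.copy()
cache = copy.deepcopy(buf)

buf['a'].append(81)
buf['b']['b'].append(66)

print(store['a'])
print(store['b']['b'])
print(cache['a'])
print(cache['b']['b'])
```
[4, 6, 8, 81]
[2, 2, 5, 66]
[4, 6, 8]
[2, 2, 5]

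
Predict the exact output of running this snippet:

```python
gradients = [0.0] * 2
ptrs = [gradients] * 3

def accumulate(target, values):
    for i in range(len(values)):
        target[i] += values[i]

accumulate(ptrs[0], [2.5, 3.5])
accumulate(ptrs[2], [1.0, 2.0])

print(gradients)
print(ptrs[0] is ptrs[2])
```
[3.5, 5.5]
True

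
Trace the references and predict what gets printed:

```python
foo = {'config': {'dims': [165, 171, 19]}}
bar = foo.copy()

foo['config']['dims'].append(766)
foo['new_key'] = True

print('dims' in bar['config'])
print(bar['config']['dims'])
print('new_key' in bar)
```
True
[165, 171, 19, 766]
False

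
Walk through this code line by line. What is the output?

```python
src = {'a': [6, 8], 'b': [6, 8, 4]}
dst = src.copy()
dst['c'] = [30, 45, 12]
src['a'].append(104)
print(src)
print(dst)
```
{'a': [6, 8, 104], 'b': [6, 8, 4]}
{'a': [6, 8, 104], 'b': [6, 8, 4], 'c': [30, 45, 12]}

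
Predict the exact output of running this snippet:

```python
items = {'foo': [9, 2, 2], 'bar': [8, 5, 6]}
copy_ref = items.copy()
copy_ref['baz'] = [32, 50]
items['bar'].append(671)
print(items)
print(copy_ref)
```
{'foo': [9, 2, 2], 'bar': [8, 5, 6, 671]}
{'foo': [9, 2, 2], 'bar': [8, 5, 6, 671], 'baz': [32, 50]}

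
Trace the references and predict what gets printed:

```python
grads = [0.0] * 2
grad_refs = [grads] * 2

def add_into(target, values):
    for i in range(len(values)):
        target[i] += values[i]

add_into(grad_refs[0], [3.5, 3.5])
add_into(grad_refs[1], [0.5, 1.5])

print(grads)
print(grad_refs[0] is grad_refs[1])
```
[4.0, 5.0]
True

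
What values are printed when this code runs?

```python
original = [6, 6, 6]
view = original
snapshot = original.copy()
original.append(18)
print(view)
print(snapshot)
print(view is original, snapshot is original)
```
[6, 6, 6, 18]
[6, 6, 6]
True False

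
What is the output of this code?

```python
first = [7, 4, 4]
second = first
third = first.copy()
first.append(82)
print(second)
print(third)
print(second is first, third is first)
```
[7, 4, 4, 82]
[7, 4, 4]
True False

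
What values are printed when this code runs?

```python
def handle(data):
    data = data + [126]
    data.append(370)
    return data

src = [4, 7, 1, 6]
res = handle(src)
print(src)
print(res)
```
[4, 7, 1, 6]
[4, 7, 1, 6, 126, 370]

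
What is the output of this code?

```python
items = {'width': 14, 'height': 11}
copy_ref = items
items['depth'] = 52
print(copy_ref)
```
{'width': 14, 'height': 11, 'depth': 52}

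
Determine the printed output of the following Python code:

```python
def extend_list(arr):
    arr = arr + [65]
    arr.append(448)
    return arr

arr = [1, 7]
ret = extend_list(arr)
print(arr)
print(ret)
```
[1, 7]
[1, 7, 65, 448]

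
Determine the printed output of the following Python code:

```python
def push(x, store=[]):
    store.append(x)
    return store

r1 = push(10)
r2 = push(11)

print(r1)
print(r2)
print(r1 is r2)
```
[10, 11]
[10, 11]
True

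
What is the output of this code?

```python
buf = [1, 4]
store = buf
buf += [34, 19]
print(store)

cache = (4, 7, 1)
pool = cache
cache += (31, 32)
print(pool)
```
[1, 4, 34, 19]
(4, 7, 1)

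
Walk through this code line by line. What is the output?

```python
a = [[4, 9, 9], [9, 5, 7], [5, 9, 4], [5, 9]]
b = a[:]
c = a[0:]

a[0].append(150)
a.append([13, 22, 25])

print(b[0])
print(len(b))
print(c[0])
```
[4, 9, 9, 150]
4
[4, 9, 9, 150]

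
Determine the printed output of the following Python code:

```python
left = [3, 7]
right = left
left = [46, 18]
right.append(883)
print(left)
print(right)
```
[46, 18]
[3, 7, 883]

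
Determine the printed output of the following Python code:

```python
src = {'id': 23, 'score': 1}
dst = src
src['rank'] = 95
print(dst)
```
{'id': 23, 'score': 1, 'rank': 95}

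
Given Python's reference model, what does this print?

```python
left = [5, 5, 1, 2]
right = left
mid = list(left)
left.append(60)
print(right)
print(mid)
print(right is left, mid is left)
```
[5, 5, 1, 2, 60]
[5, 5, 1, 2]
True False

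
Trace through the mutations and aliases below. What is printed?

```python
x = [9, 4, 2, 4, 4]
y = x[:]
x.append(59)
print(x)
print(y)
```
[9, 4, 2, 4, 4, 59]
[9, 4, 2, 4, 4]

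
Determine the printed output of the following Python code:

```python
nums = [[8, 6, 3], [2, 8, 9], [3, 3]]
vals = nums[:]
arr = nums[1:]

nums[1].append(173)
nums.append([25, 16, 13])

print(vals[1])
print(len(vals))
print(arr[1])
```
[2, 8, 9, 173]
3
[3, 3]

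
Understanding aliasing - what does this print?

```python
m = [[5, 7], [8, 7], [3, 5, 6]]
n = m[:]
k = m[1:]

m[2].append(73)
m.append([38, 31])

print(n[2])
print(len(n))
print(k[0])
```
[3, 5, 6, 73]
3
[8, 7]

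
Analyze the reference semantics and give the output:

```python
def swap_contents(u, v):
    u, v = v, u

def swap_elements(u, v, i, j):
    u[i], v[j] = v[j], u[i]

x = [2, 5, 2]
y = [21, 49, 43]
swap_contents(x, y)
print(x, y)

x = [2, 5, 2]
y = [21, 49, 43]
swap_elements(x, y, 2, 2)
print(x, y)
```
[2, 5, 2] [21, 49, 43]
[2, 5, 43] [21, 49, 2]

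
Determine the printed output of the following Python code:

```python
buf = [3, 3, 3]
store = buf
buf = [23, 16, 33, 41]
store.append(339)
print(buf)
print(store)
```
[23, 16, 33, 41]
[3, 3, 3, 339]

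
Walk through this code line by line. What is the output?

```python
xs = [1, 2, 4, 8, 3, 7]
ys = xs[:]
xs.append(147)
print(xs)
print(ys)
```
[1, 2, 4, 8, 3, 7, 147]
[1, 2, 4, 8, 3, 7]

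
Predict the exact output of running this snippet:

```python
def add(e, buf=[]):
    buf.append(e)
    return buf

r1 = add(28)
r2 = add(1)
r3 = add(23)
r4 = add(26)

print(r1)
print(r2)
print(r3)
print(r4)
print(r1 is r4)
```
[28, 1, 23, 26]
[28, 1, 23, 26]
[28, 1, 23, 26]
[28, 1, 23, 26]
True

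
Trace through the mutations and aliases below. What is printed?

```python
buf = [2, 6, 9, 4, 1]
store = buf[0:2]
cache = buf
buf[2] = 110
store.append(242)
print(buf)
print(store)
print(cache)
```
[2, 6, 110, 4, 1]
[2, 6, 242]
[2, 6, 110, 4, 1]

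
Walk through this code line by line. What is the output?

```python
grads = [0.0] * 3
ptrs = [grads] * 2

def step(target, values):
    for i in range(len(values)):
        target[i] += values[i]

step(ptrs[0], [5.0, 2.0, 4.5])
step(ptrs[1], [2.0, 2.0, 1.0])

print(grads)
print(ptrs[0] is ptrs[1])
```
[7.0, 4.0, 5.5]
True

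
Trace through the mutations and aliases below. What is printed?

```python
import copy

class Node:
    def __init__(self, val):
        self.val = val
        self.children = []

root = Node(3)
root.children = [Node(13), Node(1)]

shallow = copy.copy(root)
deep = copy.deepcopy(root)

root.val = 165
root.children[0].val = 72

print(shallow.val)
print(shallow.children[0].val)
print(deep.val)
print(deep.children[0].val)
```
3
72
3
13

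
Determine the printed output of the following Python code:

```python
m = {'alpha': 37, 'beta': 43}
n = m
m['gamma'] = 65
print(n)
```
{'alpha': 37, 'beta': 43, 'gamma': 65}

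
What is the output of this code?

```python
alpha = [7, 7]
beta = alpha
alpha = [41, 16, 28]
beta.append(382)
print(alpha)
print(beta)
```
[41, 16, 28]
[7, 7, 382]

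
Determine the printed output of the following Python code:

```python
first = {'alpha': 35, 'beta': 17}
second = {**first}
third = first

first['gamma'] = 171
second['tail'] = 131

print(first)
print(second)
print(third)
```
{'alpha': 35, 'beta': 17, 'gamma': 171}
{'alpha': 35, 'beta': 17, 'tail': 131}
{'alpha': 35, 'beta': 17, 'gamma': 171}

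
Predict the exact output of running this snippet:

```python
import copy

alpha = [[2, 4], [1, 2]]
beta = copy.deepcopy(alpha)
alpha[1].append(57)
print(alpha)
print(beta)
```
[[2, 4], [1, 2, 57]]
[[2, 4], [1, 2]]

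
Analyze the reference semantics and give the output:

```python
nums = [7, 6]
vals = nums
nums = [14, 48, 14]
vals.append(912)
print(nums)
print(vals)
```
[14, 48, 14]
[7, 6, 912]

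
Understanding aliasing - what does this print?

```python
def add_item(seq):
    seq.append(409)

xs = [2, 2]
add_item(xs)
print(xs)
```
[2, 2, 409]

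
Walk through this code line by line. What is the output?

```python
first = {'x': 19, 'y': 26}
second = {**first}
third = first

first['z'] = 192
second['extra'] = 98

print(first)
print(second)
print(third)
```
{'x': 19, 'y': 26, 'z': 192}
{'x': 19, 'y': 26, 'extra': 98}
{'x': 19, 'y': 26, 'z': 192}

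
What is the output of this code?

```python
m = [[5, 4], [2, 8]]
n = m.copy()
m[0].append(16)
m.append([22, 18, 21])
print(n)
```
[[5, 4, 16], [2, 8]]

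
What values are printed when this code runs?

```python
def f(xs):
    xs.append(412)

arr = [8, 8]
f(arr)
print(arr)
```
[8, 8, 412]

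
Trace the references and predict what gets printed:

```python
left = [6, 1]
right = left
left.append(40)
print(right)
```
[6, 1, 40]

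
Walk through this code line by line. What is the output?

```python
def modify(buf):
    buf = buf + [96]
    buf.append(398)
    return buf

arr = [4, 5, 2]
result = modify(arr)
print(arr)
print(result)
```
[4, 5, 2]
[4, 5, 2, 96, 398]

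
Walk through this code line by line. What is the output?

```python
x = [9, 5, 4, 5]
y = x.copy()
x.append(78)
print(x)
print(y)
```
[9, 5, 4, 5, 78]
[9, 5, 4, 5]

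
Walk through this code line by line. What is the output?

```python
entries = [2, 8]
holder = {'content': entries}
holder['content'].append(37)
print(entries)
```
[2, 8, 37]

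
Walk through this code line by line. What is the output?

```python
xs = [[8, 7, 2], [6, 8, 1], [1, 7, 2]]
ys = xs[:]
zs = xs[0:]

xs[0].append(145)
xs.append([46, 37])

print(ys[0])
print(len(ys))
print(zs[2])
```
[8, 7, 2, 145]
3
[1, 7, 2]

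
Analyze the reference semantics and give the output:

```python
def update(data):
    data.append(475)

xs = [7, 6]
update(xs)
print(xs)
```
[7, 6, 475]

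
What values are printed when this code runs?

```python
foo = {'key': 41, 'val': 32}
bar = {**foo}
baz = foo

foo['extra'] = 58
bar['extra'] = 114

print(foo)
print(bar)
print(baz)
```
{'key': 41, 'val': 32, 'extra': 58}
{'key': 41, 'val': 32, 'extra': 114}
{'key': 41, 'val': 32, 'extra': 58}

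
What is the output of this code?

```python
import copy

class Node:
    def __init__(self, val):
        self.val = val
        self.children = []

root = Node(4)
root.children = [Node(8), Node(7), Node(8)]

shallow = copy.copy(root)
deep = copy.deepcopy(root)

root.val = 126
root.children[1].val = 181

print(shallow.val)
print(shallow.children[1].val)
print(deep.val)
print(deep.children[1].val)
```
4
181
4
7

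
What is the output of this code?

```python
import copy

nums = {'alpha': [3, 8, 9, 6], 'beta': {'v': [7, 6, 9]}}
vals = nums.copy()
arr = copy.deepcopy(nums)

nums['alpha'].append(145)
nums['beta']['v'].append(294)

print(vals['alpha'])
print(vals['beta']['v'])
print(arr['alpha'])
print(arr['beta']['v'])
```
[3, 8, 9, 6, 145]
[7, 6, 9, 294]
[3, 8, 9, 6]
[7, 6, 9]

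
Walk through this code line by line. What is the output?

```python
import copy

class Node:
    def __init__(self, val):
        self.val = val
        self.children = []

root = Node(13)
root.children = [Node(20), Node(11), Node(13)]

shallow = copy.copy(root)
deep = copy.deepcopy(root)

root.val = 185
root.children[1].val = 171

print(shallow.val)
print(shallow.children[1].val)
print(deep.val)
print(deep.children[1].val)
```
13
171
13
11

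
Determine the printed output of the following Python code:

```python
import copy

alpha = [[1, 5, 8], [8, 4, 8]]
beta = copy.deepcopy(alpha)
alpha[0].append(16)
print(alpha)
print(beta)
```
[[1, 5, 8, 16], [8, 4, 8]]
[[1, 5, 8], [8, 4, 8]]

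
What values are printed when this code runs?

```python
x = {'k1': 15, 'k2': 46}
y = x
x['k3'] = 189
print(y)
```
{'k1': 15, 'k2': 46, 'k3': 189}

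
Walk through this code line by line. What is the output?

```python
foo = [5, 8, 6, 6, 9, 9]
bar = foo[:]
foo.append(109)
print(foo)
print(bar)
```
[5, 8, 6, 6, 9, 9, 109]
[5, 8, 6, 6, 9, 9]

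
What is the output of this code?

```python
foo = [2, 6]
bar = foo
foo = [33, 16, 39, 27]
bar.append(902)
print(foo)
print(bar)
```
[33, 16, 39, 27]
[2, 6, 902]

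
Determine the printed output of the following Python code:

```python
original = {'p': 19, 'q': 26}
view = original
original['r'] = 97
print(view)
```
{'p': 19, 'q': 26, 'r': 97}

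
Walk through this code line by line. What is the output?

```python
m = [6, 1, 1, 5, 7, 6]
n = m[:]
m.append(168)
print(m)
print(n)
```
[6, 1, 1, 5, 7, 6, 168]
[6, 1, 1, 5, 7, 6]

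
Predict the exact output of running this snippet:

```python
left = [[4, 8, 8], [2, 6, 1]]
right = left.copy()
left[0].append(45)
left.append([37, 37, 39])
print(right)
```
[[4, 8, 8, 45], [2, 6, 1]]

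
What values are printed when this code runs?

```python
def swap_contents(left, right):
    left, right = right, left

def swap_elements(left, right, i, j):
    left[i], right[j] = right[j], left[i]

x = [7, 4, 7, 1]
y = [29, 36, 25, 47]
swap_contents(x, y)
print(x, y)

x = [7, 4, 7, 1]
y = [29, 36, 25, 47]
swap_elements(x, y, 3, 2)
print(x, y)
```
[7, 4, 7, 1] [29, 36, 25, 47]
[7, 4, 7, 25] [29, 36, 1, 47]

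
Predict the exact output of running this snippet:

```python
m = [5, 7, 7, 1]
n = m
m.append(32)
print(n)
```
[5, 7, 7, 1, 32]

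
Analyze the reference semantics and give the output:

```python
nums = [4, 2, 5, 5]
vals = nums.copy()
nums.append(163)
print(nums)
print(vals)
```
[4, 2, 5, 5, 163]
[4, 2, 5, 5]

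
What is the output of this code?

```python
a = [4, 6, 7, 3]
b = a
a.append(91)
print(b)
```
[4, 6, 7, 3, 91]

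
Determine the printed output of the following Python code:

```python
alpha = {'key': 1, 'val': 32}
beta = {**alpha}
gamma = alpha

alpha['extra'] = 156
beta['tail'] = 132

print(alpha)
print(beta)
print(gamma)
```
{'key': 1, 'val': 32, 'extra': 156}
{'key': 1, 'val': 32, 'tail': 132}
{'key': 1, 'val': 32, 'extra': 156}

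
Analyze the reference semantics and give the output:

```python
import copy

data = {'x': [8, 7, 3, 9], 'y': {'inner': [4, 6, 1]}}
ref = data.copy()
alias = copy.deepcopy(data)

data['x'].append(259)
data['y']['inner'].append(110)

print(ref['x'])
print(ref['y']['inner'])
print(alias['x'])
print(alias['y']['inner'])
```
[8, 7, 3, 9, 259]
[4, 6, 1, 110]
[8, 7, 3, 9]
[4, 6, 1]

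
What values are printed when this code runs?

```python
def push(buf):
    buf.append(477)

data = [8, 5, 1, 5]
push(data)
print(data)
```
[8, 5, 1, 5, 477]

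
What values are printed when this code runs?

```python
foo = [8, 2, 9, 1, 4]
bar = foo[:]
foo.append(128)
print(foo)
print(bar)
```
[8, 2, 9, 1, 4, 128]
[8, 2, 9, 1, 4]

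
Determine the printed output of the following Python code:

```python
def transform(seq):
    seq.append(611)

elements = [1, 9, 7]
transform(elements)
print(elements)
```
[1, 9, 7, 611]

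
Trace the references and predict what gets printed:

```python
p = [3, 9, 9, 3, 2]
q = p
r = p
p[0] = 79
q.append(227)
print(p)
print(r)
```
[79, 9, 9, 3, 2, 227]
[79, 9, 9, 3, 2, 227]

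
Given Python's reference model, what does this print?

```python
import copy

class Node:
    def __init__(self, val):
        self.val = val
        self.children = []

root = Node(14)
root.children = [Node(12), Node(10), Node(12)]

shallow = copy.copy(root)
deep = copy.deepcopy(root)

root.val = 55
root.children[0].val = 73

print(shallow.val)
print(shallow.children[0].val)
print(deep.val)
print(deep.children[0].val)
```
14
73
14
12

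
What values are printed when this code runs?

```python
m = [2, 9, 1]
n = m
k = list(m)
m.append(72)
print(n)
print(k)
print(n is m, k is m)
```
[2, 9, 1, 72]
[2, 9, 1]
True False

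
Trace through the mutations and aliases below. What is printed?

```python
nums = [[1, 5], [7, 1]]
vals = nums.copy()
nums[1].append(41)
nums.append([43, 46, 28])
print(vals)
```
[[1, 5], [7, 1, 41]]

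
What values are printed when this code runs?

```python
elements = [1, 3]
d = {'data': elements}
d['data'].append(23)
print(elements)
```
[1, 3, 23]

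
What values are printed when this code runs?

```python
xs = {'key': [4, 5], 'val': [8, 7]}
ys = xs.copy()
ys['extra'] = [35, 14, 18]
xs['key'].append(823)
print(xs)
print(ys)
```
{'key': [4, 5, 823], 'val': [8, 7]}
{'key': [4, 5, 823], 'val': [8, 7], 'extra': [35, 14, 18]}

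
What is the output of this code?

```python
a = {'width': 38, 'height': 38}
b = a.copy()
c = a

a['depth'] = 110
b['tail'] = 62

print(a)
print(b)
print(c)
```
{'width': 38, 'height': 38, 'depth': 110}
{'width': 38, 'height': 38, 'tail': 62}
{'width': 38, 'height': 38, 'depth': 110}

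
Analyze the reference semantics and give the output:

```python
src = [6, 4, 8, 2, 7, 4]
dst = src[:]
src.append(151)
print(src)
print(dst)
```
[6, 4, 8, 2, 7, 4, 151]
[6, 4, 8, 2, 7, 4]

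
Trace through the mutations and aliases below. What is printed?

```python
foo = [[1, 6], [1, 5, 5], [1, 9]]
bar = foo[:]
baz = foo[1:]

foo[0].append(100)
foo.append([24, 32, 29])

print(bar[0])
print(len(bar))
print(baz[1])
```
[1, 6, 100]
3
[1, 9]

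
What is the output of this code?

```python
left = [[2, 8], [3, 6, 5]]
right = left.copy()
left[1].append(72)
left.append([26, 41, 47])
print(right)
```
[[2, 8], [3, 6, 5, 72]]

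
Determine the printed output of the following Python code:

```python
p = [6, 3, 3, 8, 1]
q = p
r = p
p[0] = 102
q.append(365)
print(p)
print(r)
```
[102, 3, 3, 8, 1, 365]
[102, 3, 3, 8, 1, 365]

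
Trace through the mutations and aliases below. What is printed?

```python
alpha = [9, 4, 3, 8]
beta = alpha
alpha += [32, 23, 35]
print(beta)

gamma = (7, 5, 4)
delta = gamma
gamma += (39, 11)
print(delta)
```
[9, 4, 3, 8, 32, 23, 35]
(7, 5, 4)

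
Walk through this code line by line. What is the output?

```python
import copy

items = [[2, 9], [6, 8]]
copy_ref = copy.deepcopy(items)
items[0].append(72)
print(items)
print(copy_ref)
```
[[2, 9, 72], [6, 8]]
[[2, 9], [6, 8]]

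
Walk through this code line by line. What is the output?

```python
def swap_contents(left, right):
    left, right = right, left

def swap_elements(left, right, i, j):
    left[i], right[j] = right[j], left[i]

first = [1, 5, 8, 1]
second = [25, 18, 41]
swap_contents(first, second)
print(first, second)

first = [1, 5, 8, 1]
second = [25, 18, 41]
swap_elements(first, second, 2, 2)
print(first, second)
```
[1, 5, 8, 1] [25, 18, 41]
[1, 5, 41, 1] [25, 18, 8]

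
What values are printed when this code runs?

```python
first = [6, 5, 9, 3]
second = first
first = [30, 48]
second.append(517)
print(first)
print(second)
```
[30, 48]
[6, 5, 9, 3, 517]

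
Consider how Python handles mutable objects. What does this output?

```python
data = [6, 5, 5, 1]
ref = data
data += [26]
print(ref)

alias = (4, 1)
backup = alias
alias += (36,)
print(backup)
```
[6, 5, 5, 1, 26]
(4, 1)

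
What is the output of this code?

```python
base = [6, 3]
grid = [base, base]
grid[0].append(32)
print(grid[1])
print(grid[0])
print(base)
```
[6, 3, 32]
[6, 3, 32]
[6, 3, 32]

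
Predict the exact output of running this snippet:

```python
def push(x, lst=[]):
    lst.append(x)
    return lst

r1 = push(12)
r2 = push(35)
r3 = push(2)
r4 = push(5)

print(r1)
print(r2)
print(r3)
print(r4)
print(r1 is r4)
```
[12, 35, 2, 5]
[12, 35, 2, 5]
[12, 35, 2, 5]
[12, 35, 2, 5]
True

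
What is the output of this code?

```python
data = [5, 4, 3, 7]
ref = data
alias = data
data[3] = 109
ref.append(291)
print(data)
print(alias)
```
[5, 4, 3, 109, 291]
[5, 4, 3, 109, 291]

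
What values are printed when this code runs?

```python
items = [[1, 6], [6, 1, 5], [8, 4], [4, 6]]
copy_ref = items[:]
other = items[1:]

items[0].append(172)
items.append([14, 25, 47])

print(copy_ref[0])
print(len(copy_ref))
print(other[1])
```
[1, 6, 172]
4
[8, 4]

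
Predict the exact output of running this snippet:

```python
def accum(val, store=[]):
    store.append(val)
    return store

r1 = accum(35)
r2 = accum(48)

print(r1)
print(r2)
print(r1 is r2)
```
[35, 48]
[35, 48]
True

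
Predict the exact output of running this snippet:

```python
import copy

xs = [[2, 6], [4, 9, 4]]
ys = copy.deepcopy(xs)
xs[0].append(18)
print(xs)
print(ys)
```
[[2, 6, 18], [4, 9, 4]]
[[2, 6], [4, 9, 4]]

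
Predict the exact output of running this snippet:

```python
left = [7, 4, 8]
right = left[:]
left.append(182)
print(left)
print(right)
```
[7, 4, 8, 182]
[7, 4, 8]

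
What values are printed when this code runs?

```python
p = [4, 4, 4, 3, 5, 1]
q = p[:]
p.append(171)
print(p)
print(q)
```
[4, 4, 4, 3, 5, 1, 171]
[4, 4, 4, 3, 5, 1]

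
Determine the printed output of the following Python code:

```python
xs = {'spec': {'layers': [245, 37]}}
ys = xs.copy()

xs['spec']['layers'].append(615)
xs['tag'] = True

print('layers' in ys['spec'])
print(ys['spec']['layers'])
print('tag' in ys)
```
True
[245, 37, 615]
False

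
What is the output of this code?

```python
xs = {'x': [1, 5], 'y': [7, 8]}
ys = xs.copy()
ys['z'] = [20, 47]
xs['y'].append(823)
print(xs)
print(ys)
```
{'x': [1, 5], 'y': [7, 8, 823]}
{'x': [1, 5], 'y': [7, 8, 823], 'z': [20, 47]}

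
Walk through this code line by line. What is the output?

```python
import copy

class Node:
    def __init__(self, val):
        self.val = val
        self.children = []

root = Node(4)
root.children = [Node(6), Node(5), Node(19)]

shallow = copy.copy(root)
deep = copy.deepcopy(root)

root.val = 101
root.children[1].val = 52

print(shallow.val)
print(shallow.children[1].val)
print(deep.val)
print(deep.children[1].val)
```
4
52
4
5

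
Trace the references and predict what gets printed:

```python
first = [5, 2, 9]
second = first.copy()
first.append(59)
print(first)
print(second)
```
[5, 2, 9, 59]
[5, 2, 9]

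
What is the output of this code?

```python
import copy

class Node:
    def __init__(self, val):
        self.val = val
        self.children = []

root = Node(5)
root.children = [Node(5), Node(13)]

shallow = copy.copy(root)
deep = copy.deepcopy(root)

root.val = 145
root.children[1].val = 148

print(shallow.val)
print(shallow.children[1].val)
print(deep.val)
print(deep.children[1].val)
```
5
148
5
13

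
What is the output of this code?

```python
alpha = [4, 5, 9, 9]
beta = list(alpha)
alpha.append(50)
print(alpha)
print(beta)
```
[4, 5, 9, 9, 50]
[4, 5, 9, 9]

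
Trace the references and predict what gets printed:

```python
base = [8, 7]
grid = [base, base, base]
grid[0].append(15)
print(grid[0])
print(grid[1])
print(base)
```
[8, 7, 15]
[8, 7, 15]
[8, 7, 15]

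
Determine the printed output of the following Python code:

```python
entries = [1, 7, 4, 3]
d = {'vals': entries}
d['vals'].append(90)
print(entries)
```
[1, 7, 4, 3, 90]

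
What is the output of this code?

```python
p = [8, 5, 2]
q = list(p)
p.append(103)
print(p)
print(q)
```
[8, 5, 2, 103]
[8, 5, 2]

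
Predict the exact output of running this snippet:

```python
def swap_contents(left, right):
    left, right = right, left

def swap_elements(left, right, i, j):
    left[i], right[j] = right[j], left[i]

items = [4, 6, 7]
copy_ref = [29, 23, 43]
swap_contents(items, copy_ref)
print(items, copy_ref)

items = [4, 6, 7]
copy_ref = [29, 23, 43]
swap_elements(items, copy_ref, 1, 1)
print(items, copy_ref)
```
[4, 6, 7] [29, 23, 43]
[4, 23, 7] [29, 6, 43]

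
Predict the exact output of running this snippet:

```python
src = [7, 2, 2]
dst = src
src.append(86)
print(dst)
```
[7, 2, 2, 86]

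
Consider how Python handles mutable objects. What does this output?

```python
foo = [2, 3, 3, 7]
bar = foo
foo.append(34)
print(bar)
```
[2, 3, 3, 7, 34]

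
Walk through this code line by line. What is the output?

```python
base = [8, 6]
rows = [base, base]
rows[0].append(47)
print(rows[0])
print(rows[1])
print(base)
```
[8, 6, 47]
[8, 6, 47]
[8, 6, 47]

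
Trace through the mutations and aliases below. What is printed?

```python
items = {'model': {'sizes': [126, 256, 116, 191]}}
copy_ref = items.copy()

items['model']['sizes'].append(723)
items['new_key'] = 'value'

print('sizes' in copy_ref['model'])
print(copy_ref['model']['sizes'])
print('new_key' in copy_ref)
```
True
[126, 256, 116, 191, 723]
False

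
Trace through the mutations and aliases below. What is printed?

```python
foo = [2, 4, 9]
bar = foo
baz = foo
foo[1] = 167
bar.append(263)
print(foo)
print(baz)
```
[2, 167, 9, 263]
[2, 167, 9, 263]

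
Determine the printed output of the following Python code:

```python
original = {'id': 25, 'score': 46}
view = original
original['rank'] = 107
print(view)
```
{'id': 25, 'score': 46, 'rank': 107}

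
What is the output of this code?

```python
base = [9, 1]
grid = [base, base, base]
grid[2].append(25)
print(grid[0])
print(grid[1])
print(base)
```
[9, 1, 25]
[9, 1, 25]
[9, 1, 25]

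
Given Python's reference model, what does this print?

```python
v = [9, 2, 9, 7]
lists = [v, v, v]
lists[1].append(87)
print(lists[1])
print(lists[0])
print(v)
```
[9, 2, 9, 7, 87]
[9, 2, 9, 7, 87]
[9, 2, 9, 7, 87]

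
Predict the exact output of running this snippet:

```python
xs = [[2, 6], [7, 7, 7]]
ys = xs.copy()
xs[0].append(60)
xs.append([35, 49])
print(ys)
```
[[2, 6, 60], [7, 7, 7]]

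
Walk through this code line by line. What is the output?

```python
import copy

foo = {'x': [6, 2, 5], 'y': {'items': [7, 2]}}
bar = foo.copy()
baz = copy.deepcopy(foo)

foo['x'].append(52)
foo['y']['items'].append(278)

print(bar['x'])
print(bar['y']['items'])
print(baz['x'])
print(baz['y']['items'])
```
[6, 2, 5, 52]
[7, 2, 278]
[6, 2, 5]
[7, 2]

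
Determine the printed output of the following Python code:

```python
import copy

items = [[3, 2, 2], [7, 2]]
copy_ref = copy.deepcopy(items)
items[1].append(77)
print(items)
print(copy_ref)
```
[[3, 2, 2], [7, 2, 77]]
[[3, 2, 2], [7, 2]]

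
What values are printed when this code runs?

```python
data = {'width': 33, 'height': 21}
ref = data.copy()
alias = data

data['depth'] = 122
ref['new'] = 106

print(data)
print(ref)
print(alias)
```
{'width': 33, 'height': 21, 'depth': 122}
{'width': 33, 'height': 21, 'new': 106}
{'width': 33, 'height': 21, 'depth': 122}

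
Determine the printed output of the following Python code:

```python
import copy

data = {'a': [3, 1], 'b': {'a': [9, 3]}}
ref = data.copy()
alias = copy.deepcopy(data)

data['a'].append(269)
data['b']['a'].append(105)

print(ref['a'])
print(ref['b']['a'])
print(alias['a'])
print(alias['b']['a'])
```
[3, 1, 269]
[9, 3, 105]
[3, 1]
[9, 3]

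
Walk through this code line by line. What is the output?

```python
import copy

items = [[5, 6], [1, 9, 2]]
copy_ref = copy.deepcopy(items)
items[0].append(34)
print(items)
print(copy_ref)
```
[[5, 6, 34], [1, 9, 2]]
[[5, 6], [1, 9, 2]]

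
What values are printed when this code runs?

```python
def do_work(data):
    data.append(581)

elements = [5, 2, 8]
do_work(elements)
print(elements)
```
[5, 2, 8, 581]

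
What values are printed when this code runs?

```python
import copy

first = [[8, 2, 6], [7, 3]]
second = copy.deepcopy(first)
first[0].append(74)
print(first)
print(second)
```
[[8, 2, 6, 74], [7, 3]]
[[8, 2, 6], [7, 3]]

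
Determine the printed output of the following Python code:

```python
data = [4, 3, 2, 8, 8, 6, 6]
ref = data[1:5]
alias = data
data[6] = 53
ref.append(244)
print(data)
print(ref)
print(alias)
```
[4, 3, 2, 8, 8, 6, 53]
[3, 2, 8, 8, 244]
[4, 3, 2, 8, 8, 6, 53]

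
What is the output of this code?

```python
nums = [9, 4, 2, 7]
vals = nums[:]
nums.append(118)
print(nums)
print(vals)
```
[9, 4, 2, 7, 118]
[9, 4, 2, 7]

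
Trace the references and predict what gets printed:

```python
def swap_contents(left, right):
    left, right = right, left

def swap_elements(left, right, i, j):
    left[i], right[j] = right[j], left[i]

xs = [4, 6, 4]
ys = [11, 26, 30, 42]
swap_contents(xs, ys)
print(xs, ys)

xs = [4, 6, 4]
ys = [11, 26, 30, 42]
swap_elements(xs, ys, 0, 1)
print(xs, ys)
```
[4, 6, 4] [11, 26, 30, 42]
[26, 6, 4] [11, 4, 30, 42]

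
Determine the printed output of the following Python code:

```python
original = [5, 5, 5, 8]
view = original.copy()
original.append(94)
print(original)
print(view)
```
[5, 5, 5, 8, 94]
[5, 5, 5, 8]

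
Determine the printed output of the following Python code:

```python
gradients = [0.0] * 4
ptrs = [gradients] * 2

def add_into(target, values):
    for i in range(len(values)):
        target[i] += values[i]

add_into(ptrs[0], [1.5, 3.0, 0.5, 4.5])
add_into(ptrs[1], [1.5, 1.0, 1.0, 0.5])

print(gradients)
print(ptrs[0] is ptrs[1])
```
[3.0, 4.0, 1.5, 5.0]
True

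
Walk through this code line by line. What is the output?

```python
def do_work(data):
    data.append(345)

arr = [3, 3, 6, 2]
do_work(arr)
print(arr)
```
[3, 3, 6, 2, 345]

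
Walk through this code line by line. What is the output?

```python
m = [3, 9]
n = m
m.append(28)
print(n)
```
[3, 9, 28]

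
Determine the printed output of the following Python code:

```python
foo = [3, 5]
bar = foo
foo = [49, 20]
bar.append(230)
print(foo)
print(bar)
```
[49, 20]
[3, 5, 230]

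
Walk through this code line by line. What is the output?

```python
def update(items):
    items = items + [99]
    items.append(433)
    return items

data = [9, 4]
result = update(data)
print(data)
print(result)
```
[9, 4]
[9, 4, 99, 433]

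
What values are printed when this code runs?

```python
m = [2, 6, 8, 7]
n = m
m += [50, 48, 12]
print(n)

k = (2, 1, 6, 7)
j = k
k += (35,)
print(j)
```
[2, 6, 8, 7, 50, 48, 12]
(2, 1, 6, 7)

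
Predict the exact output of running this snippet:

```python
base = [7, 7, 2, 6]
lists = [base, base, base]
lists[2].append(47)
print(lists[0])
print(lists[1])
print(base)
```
[7, 7, 2, 6, 47]
[7, 7, 2, 6, 47]
[7, 7, 2, 6, 47]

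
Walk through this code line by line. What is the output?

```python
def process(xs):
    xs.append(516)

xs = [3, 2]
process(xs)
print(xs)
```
[3, 2, 516]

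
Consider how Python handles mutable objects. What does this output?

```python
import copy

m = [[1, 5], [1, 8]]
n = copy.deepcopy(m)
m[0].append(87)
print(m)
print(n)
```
[[1, 5, 87], [1, 8]]
[[1, 5], [1, 8]]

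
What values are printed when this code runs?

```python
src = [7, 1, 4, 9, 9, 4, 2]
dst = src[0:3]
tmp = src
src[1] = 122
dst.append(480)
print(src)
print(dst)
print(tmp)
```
[7, 122, 4, 9, 9, 4, 2]
[7, 1, 4, 480]
[7, 122, 4, 9, 9, 4, 2]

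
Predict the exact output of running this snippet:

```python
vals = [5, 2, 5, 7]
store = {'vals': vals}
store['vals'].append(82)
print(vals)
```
[5, 2, 5, 7, 82]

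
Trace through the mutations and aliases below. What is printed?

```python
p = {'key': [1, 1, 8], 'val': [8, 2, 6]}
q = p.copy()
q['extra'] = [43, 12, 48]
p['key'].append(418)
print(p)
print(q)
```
{'key': [1, 1, 8, 418], 'val': [8, 2, 6]}
{'key': [1, 1, 8, 418], 'val': [8, 2, 6], 'extra': [43, 12, 48]}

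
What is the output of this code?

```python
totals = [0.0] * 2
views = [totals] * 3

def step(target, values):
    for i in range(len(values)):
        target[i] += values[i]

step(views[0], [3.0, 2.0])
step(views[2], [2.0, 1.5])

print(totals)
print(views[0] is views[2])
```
[5.0, 3.5]
True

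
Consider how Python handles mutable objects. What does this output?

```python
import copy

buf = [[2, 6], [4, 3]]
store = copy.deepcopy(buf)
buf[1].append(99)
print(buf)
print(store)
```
[[2, 6], [4, 3, 99]]
[[2, 6], [4, 3]]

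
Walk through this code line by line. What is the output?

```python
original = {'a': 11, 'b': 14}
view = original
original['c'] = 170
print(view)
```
{'a': 11, 'b': 14, 'c': 170}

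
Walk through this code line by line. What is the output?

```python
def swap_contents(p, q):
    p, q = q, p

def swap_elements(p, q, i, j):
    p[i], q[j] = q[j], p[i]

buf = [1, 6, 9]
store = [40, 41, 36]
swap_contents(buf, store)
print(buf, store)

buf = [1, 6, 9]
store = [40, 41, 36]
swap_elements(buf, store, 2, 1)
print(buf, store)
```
[1, 6, 9] [40, 41, 36]
[1, 6, 41] [40, 9, 36]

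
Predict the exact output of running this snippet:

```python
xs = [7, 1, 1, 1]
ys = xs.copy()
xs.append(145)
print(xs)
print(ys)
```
[7, 1, 1, 1, 145]
[7, 1, 1, 1]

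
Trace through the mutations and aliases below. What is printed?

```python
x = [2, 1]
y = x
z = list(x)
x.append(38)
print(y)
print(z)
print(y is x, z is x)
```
[2, 1, 38]
[2, 1]
True False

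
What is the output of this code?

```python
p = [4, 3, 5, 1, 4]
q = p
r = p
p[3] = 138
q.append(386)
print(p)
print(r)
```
[4, 3, 5, 138, 4, 386]
[4, 3, 5, 138, 4, 386]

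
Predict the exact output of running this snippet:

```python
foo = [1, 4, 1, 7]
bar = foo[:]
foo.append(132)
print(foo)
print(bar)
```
[1, 4, 1, 7, 132]
[1, 4, 1, 7]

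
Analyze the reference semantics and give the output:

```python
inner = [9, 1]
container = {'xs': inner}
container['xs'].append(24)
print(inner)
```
[9, 1, 24]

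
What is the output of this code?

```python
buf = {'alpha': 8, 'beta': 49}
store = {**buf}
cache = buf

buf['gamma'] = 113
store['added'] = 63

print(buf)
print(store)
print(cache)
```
{'alpha': 8, 'beta': 49, 'gamma': 113}
{'alpha': 8, 'beta': 49, 'added': 63}
{'alpha': 8, 'beta': 49, 'gamma': 113}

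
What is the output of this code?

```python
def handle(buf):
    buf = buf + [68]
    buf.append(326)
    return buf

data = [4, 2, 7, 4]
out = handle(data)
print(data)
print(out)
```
[4, 2, 7, 4]
[4, 2, 7, 4, 68, 326]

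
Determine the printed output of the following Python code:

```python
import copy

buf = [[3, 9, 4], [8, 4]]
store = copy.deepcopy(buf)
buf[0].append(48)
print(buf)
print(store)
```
[[3, 9, 4, 48], [8, 4]]
[[3, 9, 4], [8, 4]]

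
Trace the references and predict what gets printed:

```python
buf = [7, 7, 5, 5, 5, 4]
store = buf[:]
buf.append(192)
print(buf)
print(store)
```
[7, 7, 5, 5, 5, 4, 192]
[7, 7, 5, 5, 5, 4]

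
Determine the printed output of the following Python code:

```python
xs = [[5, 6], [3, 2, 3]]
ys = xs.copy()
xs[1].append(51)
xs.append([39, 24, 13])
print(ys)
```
[[5, 6], [3, 2, 3, 51]]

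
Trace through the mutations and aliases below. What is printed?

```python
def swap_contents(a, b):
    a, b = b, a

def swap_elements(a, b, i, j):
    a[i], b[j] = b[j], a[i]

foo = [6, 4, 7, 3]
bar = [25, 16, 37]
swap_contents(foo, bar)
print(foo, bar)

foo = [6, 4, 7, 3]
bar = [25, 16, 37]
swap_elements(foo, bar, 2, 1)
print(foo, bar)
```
[6, 4, 7, 3] [25, 16, 37]
[6, 4, 16, 3] [25, 7, 37]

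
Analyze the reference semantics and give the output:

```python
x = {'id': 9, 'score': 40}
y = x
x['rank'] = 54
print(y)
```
{'id': 9, 'score': 40, 'rank': 54}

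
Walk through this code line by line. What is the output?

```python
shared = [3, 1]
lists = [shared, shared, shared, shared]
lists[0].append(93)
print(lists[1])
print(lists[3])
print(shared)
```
[3, 1, 93]
[3, 1, 93]
[3, 1, 93]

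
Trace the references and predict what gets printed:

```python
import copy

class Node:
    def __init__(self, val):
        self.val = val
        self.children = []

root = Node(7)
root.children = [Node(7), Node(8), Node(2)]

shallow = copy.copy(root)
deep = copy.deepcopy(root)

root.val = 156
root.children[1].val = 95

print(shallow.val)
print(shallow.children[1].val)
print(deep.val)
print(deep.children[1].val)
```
7
95
7
8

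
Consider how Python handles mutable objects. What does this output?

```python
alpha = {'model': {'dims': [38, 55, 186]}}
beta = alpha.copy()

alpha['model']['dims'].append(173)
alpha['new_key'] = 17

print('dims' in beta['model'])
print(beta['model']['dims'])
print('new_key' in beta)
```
True
[38, 55, 186, 173]
False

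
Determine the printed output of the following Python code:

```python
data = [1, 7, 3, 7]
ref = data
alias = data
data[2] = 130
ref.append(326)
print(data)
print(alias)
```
[1, 7, 130, 7, 326]
[1, 7, 130, 7, 326]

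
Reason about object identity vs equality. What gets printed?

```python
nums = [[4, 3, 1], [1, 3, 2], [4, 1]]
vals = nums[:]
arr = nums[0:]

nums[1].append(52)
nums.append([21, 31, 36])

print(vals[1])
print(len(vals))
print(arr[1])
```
[1, 3, 2, 52]
3
[1, 3, 2, 52]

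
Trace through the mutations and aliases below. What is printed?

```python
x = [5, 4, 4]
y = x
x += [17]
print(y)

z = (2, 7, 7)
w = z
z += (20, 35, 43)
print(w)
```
[5, 4, 4, 17]
(2, 7, 7)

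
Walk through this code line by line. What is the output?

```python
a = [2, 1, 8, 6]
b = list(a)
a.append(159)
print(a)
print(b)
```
[2, 1, 8, 6, 159]
[2, 1, 8, 6]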